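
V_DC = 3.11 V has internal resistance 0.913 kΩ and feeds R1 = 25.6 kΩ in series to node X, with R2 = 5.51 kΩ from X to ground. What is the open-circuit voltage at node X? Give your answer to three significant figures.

V_th ≈ 0.535 V

R1' = 0.913 + 25.6 = 26.51 kΩ (source resistance + R1).
With X open, the divider is unloaded: V_th = 3.11 × 5.51/32.02 = 0.5351 V.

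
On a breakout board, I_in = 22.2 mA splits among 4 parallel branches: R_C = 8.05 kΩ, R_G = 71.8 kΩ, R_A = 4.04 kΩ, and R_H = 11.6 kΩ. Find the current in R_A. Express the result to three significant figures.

Total conductance ΣG = 1/8.05 + 1/71.8 + 1/4.04 + 1/11.6 = 0.4719 (units of 1/kΩ).
By the current-divider rule, I = I_in · G_k/ΣG = 22.2 × 0.5245 = 11.64 mA.

I ≈ 11.6 mA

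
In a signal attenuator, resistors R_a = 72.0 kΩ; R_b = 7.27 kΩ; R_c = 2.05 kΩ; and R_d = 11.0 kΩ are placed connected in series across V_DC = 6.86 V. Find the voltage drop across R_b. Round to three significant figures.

ΣR = 72.0 + 7.27 + 2.05 + 11.0 = 92.32 kΩ.
Voltage divider: V = V_DC · (7.270 / 92.32) = 6.86 × 0.07875 = 0.5402 V.

V ≈ 0.540 V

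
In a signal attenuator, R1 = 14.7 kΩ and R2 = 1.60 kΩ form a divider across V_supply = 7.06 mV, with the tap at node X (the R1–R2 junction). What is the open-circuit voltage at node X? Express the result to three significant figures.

V_th ≈ 0.693 mV

Open-circuit (no load on X): V_th = V_supply · R2/(R1 + R2) = 7.06 × 1.60/(14.70 + 1.60) = 0.6930 mV.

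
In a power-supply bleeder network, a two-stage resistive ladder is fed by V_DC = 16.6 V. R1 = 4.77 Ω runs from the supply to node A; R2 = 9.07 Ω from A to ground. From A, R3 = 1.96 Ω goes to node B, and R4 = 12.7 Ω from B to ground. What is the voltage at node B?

V_B ≈ 7.77 V

The second stage (R3 + R4 = 14.66 Ω) loads node A in parallel with R2.
Effective lower resistance at A: R2 ‖ 14.66 = 5.603 Ω.
First divider: V_A = V_DC · 5.603/(4.77 + 5.603) = 8.967 V.
Stage 2 is unloaded, so V_B = V_A · R4/(R3+R4) = 8.967 × 12.7/14.66 = 7.768 V.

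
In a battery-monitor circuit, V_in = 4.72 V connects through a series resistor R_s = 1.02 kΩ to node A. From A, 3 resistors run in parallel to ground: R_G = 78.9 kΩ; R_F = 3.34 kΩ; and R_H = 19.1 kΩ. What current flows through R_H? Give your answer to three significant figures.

I ≈ 0.180 mA

Parallel bank: R_p = 1/(1/78.9 + 1/3.34 + 1/19.1) = 2.744 kΩ.
Node voltage V_A = V_in · R_p/(R_s + R_p) = 4.72 × 0.7290 = 3.441 V.
I(R_H) = V_A / R_H = 3.441/19.1 = 0.1802 mA.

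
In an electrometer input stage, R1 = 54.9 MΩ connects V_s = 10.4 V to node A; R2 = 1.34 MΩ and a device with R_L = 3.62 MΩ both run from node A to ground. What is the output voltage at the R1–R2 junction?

V_out ≈ 0.182 V

R2 ‖ R_L = (1.34 × 3.62)/(1.34 + 3.62) = 0.9780 MΩ.
Voltage divider with the loaded lower leg: V_out = 10.4 × 0.9780/(54.9 + 0.9780) = 10.4 × 0.01750 = 0.1820 V.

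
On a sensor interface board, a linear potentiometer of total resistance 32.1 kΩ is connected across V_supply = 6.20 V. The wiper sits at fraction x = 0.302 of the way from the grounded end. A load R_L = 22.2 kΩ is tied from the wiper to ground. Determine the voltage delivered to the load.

The pot divides into 22.41 kΩ above the wiper and 9.694 kΩ below.
(x·R_p) ‖ R_L = 6.748 kΩ.
Then V_out = V_supply · 6.748/(22.41 + 6.748) = 1.435 V.

V_out ≈ 1.44 V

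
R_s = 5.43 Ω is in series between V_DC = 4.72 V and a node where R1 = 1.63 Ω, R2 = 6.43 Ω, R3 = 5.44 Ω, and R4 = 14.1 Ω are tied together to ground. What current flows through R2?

Combine the parallel branches: R_p = (1/1.63 + 1/6.43 + 1/5.44 + 1/14.1)⁻¹ = 0.9768 Ω.
Node voltage V_A = V_DC · R_p/(R_s + R_p) = 4.72 × 0.1525 = 0.7196 V.
I(R2) = V_A / R2 = 0.7196/6.43 = 0.1119 A.

I ≈ 0.112 A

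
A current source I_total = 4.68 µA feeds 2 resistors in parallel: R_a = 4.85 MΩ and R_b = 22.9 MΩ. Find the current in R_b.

I ≈ 0.818 µA

Two-branch current divider: I_k = I_total · R_other/(R_1 + R_2).
I(R_b) = 4.68 × 4.85/(4.85 + 22.9) = 4.68 × 0.1748 = 0.8179 µA.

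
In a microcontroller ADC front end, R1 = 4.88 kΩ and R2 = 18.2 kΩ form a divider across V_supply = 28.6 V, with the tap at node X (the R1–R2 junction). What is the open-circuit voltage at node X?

V_th ≈ 22.6 V

With X open, the divider is unloaded: V_th = 28.6 × 18.2/23.08 = 22.55 V.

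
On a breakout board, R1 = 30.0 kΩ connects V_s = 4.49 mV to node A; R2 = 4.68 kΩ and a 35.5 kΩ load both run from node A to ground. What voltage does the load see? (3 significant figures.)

R2 ‖ R_L = (4.68 × 35.5)/(4.68 + 35.5) = 4.135 kΩ.
Then V_out = V_s · R2'/(R1 + R2') = 4.49 × 4.135/34.13 = 0.5439 mV.

V_out ≈ 0.544 mV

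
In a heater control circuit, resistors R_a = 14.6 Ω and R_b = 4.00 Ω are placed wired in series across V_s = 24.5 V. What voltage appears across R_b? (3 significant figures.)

V ≈ 5.27 V

ΣR = 14.6 + 4.00 = 18.60 Ω.
Voltage divider: V = V_s · (4.000 / 18.60) = 24.5 × 0.2151 = 5.269 V.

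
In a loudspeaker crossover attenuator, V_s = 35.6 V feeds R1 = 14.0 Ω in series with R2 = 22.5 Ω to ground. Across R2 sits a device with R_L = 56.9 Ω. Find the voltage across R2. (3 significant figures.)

V_out ≈ 19.1 V

R2 ‖ R_L = (22.5 × 56.9)/(22.5 + 56.9) = 16.12 Ω.
Now apply the divider: V_out = 35.6 × 0.5353 = 19.06 V.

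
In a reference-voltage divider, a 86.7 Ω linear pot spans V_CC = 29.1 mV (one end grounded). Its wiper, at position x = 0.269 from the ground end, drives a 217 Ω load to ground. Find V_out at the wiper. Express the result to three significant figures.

V_out ≈ 7.26 mV

Lower segment x·R_p = 23.32 Ω; upper segment (1−x)·R_p = 63.38 Ω.
Lower segment in parallel with the load: 23.32 ‖ 217 = 21.06 Ω.
V_out = 29.1 × 21.06/(63.38 + 21.06) = 7.258 mV.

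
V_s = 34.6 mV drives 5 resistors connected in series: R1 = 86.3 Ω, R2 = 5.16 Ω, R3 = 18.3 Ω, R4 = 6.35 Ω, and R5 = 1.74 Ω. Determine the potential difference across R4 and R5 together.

Series total: ΣR = 86.3 + 5.16 + 18.3 + 6.35 + 1.74 = 117.8 Ω.
R_{R4..R5} = 6.35 + 1.74 = 8.090 Ω.
By the voltage-divider rule, V = 34.6 × 8.090/117.8 = 2.375 mV.

V ≈ 2.38 mV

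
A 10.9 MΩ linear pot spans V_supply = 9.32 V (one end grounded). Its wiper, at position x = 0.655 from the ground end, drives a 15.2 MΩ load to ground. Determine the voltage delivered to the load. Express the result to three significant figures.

V_out ≈ 5.25 V

Lower segment x·R_p = 7.140 MΩ; upper segment (1−x)·R_p = 3.760 MΩ.
Lower segment in parallel with the load: 7.140 ‖ 15.2 = 4.858 MΩ.
Loaded-divider output: V_out = 9.32 × 0.5637 = 5.253 V.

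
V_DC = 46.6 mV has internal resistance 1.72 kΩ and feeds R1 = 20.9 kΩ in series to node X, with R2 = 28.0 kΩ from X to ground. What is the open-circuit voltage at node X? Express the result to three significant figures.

V_th ≈ 25.8 mV

R1' = 1.72 + 20.9 = 22.62 kΩ (source resistance + R1).
Open-circuit (no load on X): V_th = V_DC · R2/(R1' + R2) = 46.6 × 28.0/(22.62 + 28.0) = 25.78 mV.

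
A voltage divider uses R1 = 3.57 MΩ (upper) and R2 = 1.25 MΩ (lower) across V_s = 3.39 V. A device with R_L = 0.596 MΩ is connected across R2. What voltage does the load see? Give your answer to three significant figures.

V_out ≈ 0.344 V

The load sits in parallel with R2, giving an effective lower resistance R2' = R2·R_L/(R2+R_L) = 0.4036 MΩ.
Now apply the divider: V_out = 3.39 × 0.1016 = 0.3443 V.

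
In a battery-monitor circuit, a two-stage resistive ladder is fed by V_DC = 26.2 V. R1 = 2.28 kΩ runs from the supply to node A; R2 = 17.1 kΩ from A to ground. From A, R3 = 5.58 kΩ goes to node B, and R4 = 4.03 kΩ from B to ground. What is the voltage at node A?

Looking into the second stage from A: R3 + R4 = 9.610 kΩ appears in parallel with R2.
R2 ‖ (R3+R4) = 6.152 kΩ.
V_A = 26.2 × 6.152/(2.28 + 6.152) = 19.12 V.

V_A ≈ 19.1 V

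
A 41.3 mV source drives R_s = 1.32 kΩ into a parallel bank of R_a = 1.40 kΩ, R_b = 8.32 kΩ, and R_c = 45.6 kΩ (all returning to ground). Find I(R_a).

Equivalent of the parallel group: R_p = 1.168 kΩ.
V_A by voltage divider: V_A = 41.3 × 1.168/(1.32 + 1.168) = 19.39 mV.
I(R_a) = V_A / R_a = 19.39/1.40 = 13.85 µA.

I ≈ 13.8 µA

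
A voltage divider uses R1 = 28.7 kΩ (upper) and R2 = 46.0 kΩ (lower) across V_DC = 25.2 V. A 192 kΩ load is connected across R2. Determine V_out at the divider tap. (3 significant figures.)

V_out ≈ 14.2 V

The load sits in parallel with R2, giving an effective lower resistance R2' = R2·R_L/(R2+R_L) = 37.11 kΩ.
Now apply the divider: V_out = 25.2 × 0.5639 = 14.21 V.
(Unloaded it would be 15.5 V; the load pulls it down.)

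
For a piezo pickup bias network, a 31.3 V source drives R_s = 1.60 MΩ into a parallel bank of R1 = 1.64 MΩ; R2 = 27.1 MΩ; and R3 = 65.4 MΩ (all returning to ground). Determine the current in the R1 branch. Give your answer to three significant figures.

Equivalent of the parallel group: R_p = 1.511 MΩ.
Node voltage V_A = V_s · R_p/(R_s + R_p) = 31.3 × 0.4856 = 15.20 V.
I(R1) = V_A / R1 = 15.20/1.64 = 9.269 µA.
(Check via current divider: I_total = 10.06 µA; share G_k/ΣG = 0.9212 → same result.)

I ≈ 9.27 µA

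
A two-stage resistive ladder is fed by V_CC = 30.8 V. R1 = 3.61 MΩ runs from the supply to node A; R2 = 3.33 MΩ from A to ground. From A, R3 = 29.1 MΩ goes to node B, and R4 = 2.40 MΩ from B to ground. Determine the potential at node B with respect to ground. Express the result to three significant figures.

V_B ≈ 1.07 V

Looking into the second stage from A: R3 + R4 = 31.50 MΩ appears in parallel with R2.
R2 ‖ (R3+R4) = 3.012 MΩ.
So V_A = 30.8 × 0.4548 = 14.01 V.
V_B = V_A × 0.07619 = 1.067 V.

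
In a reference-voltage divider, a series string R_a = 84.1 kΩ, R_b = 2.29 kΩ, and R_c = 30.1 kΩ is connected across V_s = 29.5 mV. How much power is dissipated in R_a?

Series current I = V_s/ΣR = 29.5/116.5 = 0.2532 µA.
V(R_a) = I·R = 21.30 mV; P = V·I = 21.30 × 0.2532 = 5.393 nW.

P ≈ 5.39 nW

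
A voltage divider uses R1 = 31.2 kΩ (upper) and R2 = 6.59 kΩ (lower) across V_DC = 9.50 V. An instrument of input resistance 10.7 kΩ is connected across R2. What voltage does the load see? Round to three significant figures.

V_out ≈ 1.10 V

First combine the lower leg with the load: R2 ‖ R_L = 4.078 kΩ.
Now apply the divider: V_out = 9.50 × 0.1156 = 1.098 V.
(Unloaded it would be 1.66 V; the load pulls it down.)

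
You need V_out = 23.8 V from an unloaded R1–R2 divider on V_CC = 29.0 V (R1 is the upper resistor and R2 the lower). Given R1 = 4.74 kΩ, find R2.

R2 ≈ 21.7 kΩ

V_out/V_CC = R2/(R1+R2) = 0.8207.
So R2 = R1 · V_out/(V_CC − V_out) = 4.74 × 23.8/(29.0 − 23.8) = 4.74 × 4.577 = 21.69 kΩ.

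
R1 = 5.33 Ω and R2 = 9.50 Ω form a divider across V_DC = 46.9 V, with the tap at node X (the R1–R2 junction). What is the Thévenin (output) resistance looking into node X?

R_th ≈ 3.41 Ω

Looking into X with the source shorted: R_th = R1·R2/(R1+R2) = 5.330 × 9.50/14.83 = 3.414 Ω.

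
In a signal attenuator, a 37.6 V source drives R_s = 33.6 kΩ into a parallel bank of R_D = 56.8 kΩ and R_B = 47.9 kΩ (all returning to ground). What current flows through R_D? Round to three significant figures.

Equivalent of the parallel group: R_p = 25.99 kΩ.
V_A = 37.6 × 25.99/59.59 = 16.40 V.
Branch current I = V_A/R_D = 16.40/56.8 = 0.2887 mA.

I ≈ 0.289 mA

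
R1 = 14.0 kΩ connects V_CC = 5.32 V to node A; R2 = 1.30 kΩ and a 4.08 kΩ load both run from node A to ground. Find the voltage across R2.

The load sits in parallel with R2, giving an effective lower resistance R2' = R2·R_L/(R2+R_L) = 0.9859 kΩ.
Now apply the divider: V_out = 5.32 × 0.06579 = 0.3500 V.

V_out ≈ 0.350 V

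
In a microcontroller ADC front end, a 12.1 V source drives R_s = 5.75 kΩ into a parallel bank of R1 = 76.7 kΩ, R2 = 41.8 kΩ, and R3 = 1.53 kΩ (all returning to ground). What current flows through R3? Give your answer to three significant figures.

Combine the parallel branches: R_p = (1/76.7 + 1/41.8 + 1/1.53)⁻¹ = 1.448 kΩ.
Node voltage V_A = V_in · R_p/(R_s + R_p) = 12.1 × 0.2012 = 2.434 V.
Branch current I = V_A/R3 = 2.434/1.53 = 1.591 mA.

I ≈ 1.59 mA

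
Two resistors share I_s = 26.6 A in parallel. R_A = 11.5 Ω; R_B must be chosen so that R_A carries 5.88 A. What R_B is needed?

In a two-way split, I_A/I_s = R_B/(R_A + R_B).
5.88/26.6 = R_B/(R_A + R_B) → R_B = R_A · (0.2211)/(1 − 0.2211) = 11.5 × 0.2838 = 3.264 Ω.

R_B ≈ 3.26 Ω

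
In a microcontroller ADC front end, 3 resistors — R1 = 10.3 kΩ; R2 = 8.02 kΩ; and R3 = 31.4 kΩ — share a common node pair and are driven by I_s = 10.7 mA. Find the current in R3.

ΣG = 1/10.3 + 1/8.02 + 1/31.4 = 0.2536.
Current divider: I(R3) = I_s · G_k/ΣG = 10.7 × (0.03185/0.2536) = 10.7 × 0.1256 = 1.344 mA.

I ≈ 1.34 mA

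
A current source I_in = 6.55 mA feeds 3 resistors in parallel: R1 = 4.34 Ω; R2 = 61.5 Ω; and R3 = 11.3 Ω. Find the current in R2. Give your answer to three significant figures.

Conductances: ΣG = 1/4.34 + 1/61.5 + 1/11.3 = 0.3352 (1/Ω).
R2 takes the fraction G_k/ΣG = 0.01626/0.3352 = 0.04851, so I = 6.55 × 0.04851 = 0.3178 mA.

I ≈ 0.318 mA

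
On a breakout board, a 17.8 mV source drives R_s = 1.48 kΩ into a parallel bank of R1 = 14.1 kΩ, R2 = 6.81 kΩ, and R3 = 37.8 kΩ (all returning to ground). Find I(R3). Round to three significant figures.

I ≈ 0.346 µA

Combine the parallel branches: R_p = (1/14.1 + 1/6.81 + 1/37.8)⁻¹ = 4.095 kΩ.
V_A = 17.8 × 4.095/5.575 = 13.07 mV.
Branch current I = V_A/R3 = 13.07/37.8 = 0.3459 µA.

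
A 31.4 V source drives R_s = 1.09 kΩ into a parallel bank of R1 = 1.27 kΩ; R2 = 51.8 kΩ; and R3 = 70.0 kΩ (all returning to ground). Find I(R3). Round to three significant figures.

I ≈ 0.237 mA

Equivalent of the parallel group: R_p = 1.218 kΩ.
V_A by voltage divider: V_A = 31.4 × 1.218/(1.09 + 1.218) = 16.57 V.
I(R3) = V_A / R3 = 16.57/70.0 = 0.2367 mA.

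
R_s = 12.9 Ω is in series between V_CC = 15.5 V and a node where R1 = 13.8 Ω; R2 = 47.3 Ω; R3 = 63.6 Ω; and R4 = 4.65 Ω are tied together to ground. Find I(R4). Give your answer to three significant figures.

Combine the parallel branches: R_p = (1/13.8 + 1/47.3 + 1/63.6 + 1/4.65)⁻¹ = 3.083 Ω.
Node voltage V_A = V_CC · R_p/(R_s + R_p) = 15.5 × 0.1929 = 2.990 V.
Branch current I = V_A/R4 = 2.990/4.65 = 0.6429 A.
(Check via current divider: I_total = 0.9698 A; share G_k/ΣG = 0.6630 → same result.)

I ≈ 0.643 A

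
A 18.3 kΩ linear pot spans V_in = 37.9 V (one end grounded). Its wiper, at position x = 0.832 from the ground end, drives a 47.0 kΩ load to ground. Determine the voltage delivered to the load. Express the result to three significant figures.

V_out ≈ 29.9 V

Split the track: R_lower = x·R_p = 15.23 kΩ, R_upper = (1−x)·R_p = 3.074 kΩ.
Lower segment in parallel with the load: 15.23 ‖ 47.0 = 11.50 kΩ.
Then V_out = V_in · 11.50/(3.074 + 11.50) = 29.91 V.
(Unloaded: V_out = x·V_in = 31.5 V.)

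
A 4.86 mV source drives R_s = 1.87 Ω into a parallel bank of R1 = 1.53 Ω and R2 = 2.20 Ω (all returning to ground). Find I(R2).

I ≈ 0.719 mA

Parallel bank: R_p = 1/(1/1.53 + 1/2.20) = 0.9024 Ω.
Node voltage V_A = V_in · R_p/(R_s + R_p) = 4.86 × 0.3255 = 1.582 mV.
Branch current I = V_A/R2 = 1.582/2.20 = 0.7191 mA.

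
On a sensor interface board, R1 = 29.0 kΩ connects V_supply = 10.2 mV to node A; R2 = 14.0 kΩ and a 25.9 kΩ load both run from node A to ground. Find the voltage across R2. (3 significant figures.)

V_out ≈ 2.43 mV

First combine the lower leg with the load: R2 ‖ R_L = 9.088 kΩ.
Now apply the divider: V_out = 10.2 × 0.2386 = 2.434 mV.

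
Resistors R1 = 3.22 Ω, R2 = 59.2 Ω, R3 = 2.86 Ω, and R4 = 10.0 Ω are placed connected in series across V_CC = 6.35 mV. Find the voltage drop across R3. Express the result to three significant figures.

V ≈ 0.241 mV

Total series resistance ΣR = 3.22 + 59.2 + 2.86 + 10.0 = 75.28 Ω.
Voltage divider: V = V_CC · (2.860 / 75.28) = 6.35 × 0.03799 = 0.2412 mV.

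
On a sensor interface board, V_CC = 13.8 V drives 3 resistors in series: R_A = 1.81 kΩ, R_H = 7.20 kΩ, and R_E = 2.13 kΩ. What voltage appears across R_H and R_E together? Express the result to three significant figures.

ΣR = 1.81 + 7.20 + 2.13 = 11.14 kΩ.
R_{R_H..R_E} = 7.20 + 2.13 = 9.330 kΩ.
Voltage divider: V = V_CC · (9.330 / 11.14) = 13.8 × 0.8375 = 11.56 V.

V ≈ 11.6 V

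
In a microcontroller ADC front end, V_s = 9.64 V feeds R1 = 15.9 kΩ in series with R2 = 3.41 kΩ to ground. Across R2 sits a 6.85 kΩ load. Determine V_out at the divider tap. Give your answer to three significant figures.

V_out ≈ 1.21 V

The load sits in parallel with R2, giving an effective lower resistance R2' = R2·R_L/(R2+R_L) = 2.277 kΩ.
Voltage divider with the loaded lower leg: V_out = 9.64 × 2.277/(15.9 + 2.277) = 9.64 × 0.1253 = 1.207 V.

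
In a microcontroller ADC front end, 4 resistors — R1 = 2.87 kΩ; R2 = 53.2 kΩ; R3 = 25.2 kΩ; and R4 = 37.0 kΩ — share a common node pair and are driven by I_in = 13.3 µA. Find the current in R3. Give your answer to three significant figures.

ΣG = 1/2.87 + 1/53.2 + 1/25.2 + 1/37.0 = 0.4339.
Current divider: I(R3) = I_in · G_k/ΣG = 13.3 × (0.03968/0.4339) = 13.3 × 0.09145 = 1.216 µA.

I ≈ 1.22 µA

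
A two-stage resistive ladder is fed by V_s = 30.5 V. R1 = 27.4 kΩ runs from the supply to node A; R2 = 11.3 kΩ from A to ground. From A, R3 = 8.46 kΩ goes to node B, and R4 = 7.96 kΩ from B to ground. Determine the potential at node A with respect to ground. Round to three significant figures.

Node A sees R2 in parallel with the series input of stage 2, R3 + R4 = 16.42 kΩ.
R2 ‖ (R3+R4) = 6.694 kΩ.
V_A = 30.5 × 6.694/(27.4 + 6.694) = 5.988 V.

V_A ≈ 5.99 V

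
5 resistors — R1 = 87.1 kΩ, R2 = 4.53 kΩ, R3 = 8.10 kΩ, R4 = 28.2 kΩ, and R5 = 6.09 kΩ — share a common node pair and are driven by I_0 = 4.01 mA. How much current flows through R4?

I ≈ 0.256 mA

Conductances: ΣG = 1/87.1 + 1/4.53 + 1/8.10 + 1/28.2 + 1/6.09 = 0.5554 (1/kΩ).
Current divider: I(R4) = I_0 · G_k/ΣG = 4.01 × (0.03546/0.5554) = 4.01 × 0.06385 = 0.2561 mA.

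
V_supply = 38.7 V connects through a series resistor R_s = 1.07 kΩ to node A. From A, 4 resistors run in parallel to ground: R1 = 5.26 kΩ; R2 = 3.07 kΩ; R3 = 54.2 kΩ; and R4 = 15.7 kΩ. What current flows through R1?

I ≈ 4.49 mA

Parallel bank: R_p = 1/(1/5.26 + 1/3.07 + 1/54.2 + 1/15.7) = 1.672 kΩ.
Node voltage V_A = V_supply · R_p/(R_s + R_p) = 38.7 × 0.6098 = 23.60 V.
I(R1) = V_A / R1 = 23.60/5.26 = 4.487 mA.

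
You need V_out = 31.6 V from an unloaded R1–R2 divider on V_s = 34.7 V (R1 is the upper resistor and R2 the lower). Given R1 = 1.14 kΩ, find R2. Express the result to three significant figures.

V_out/V_s = R2/(R1+R2) = 0.9107.
R2 = R1 · 0.9107/(1 − 0.9107) = 11.62 kΩ.

R2 ≈ 11.6 kΩ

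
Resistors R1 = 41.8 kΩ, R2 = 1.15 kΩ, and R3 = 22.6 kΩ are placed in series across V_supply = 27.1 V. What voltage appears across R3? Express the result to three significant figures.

Series total: ΣR = 41.8 + 1.15 + 22.6 = 65.55 kΩ.
Voltage divider: V = V_supply · (22.60 / 65.55) = 27.1 × 0.3448 = 9.343 V.

V ≈ 9.34 V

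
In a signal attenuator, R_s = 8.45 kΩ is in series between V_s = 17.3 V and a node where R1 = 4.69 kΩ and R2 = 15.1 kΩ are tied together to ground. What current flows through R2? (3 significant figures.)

Equivalent of the parallel group: R_p = 3.579 kΩ.
Node voltage V_A = V_s · R_p/(R_s + R_p) = 17.3 × 0.2975 = 5.147 V.
I(R2) = V_A / R2 = 5.147/15.1 = 0.3408 mA.

I ≈ 0.341 mA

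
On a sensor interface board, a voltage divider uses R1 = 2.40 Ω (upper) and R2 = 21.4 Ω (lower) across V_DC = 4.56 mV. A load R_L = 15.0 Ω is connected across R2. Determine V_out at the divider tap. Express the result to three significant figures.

R2 ‖ R_L = (21.4 × 15.0)/(21.4 + 15.0) = 8.819 Ω.
Then V_out = V_DC · R2'/(R1 + R2') = 4.56 × 8.819/11.22 = 3.584 mV.
(Unloaded it would be 4.10 mV; the load pulls it down.)

V_out ≈ 3.58 mV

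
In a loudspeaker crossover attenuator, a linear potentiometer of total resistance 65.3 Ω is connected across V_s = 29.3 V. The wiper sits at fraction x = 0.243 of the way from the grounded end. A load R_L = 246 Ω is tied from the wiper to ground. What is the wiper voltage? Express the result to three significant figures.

Split the track: R_lower = x·R_p = 15.87 Ω, R_upper = (1−x)·R_p = 49.43 Ω.
(x·R_p) ‖ R_L = 14.91 Ω.
V_out = 29.3 × 14.91/(49.43 + 14.91) = 6.788 V.
(Unloaded: V_out = x·V_s = 7.12 V.)

V_out ≈ 6.79 V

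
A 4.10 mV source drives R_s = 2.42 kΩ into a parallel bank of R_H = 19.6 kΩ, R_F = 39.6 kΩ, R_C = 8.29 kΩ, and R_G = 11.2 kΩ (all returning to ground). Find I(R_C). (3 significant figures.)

I ≈ 0.292 µA

Combine the parallel branches: R_p = (1/19.6 + 1/39.6 + 1/8.29 + 1/11.2)⁻¹ = 3.494 kΩ.
Node voltage V_A = V_supply · R_p/(R_s + R_p) = 4.10 × 0.5908 = 2.422 mV.
I(R_C) = V_A / R_C = 2.422/8.29 = 0.2922 µA.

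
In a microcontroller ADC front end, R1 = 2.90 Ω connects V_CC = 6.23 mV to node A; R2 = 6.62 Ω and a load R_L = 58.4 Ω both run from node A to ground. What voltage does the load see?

V_out ≈ 4.19 mV

R2 ‖ R_L = (6.62 × 58.4)/(6.62 + 58.4) = 5.946 Ω.
Voltage divider with the loaded lower leg: V_out = 6.23 × 5.946/(2.90 + 5.946) = 6.23 × 0.6722 = 4.188 mV.
(Unloaded it would be 4.33 mV; the load pulls it down.)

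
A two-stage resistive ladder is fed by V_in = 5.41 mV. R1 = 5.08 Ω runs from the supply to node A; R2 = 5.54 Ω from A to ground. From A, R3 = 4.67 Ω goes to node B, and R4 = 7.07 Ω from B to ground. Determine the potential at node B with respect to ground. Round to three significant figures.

Node A sees R2 in parallel with the series input of stage 2, R3 + R4 = 11.74 Ω.
Effective lower resistance at A: R2 ‖ 11.74 = 3.764 Ω.
First divider: V_A = V_in · 3.764/(5.08 + 3.764) = 2.302 mV.
V_B = V_A × 0.6022 = 1.387 mV.

V_B ≈ 1.39 mV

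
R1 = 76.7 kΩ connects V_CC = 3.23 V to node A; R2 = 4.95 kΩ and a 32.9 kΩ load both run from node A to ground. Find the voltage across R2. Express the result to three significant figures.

V_out ≈ 0.172 V

The load sits in parallel with R2, giving an effective lower resistance R2' = R2·R_L/(R2+R_L) = 4.303 kΩ.
Voltage divider with the loaded lower leg: V_out = 3.23 × 4.303/(76.7 + 4.303) = 3.23 × 0.05312 = 0.1716 V.
(Unloaded it would be 0.196 V; the load pulls it down.)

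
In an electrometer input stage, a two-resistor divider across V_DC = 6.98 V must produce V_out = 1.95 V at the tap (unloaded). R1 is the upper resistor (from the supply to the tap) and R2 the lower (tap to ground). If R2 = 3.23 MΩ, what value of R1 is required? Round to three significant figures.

R1 ≈ 8.33 MΩ

V_out/V_DC = R2/(R1+R2) = 0.2794.
Rearranging, R1 = R2·(1−k)/k = 3.23 × 2.579 = 8.332 MΩ.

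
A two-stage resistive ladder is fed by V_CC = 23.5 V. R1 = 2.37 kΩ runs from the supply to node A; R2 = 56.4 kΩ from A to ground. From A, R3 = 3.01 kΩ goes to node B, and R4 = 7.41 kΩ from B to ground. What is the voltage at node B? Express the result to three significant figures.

V_B ≈ 13.2 V

Node A sees R2 in parallel with the series input of stage 2, R3 + R4 = 10.42 kΩ.
Effective lower resistance at A: R2 ‖ 10.42 = 8.795 kΩ.
First divider: V_A = V_CC · 8.795/(2.37 + 8.795) = 18.51 V.
Then the unloaded second divider: V_B = V_A × R4/(R3+R4) = 18.51 × 0.7111 = 13.16 V.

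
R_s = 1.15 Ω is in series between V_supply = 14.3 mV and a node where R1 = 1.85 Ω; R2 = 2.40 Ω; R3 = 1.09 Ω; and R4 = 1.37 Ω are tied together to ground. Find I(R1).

Combine the parallel branches: R_p = (1/1.85 + 1/2.40 + 1/1.09 + 1/1.37)⁻¹ = 0.3839 Ω.
Node voltage V_A = V_supply · R_p/(R_s + R_p) = 14.3 × 0.2503 = 3.579 mV.
Branch current I = V_A/R1 = 3.579/1.85 = 1.935 mA.

I ≈ 1.93 mA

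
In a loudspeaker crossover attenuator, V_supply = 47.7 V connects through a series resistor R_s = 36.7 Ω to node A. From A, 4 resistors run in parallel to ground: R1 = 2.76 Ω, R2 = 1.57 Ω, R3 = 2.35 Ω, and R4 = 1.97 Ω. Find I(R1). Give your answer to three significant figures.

Combine the parallel branches: R_p = (1/2.76 + 1/1.57 + 1/2.35 + 1/1.97)⁻¹ = 0.5175 Ω.
V_A = 47.7 × 0.5175/37.22 = 0.6632 V.
I(R1) = V_A / R1 = 0.6632/2.76 = 0.2403 A.

I ≈ 0.240 A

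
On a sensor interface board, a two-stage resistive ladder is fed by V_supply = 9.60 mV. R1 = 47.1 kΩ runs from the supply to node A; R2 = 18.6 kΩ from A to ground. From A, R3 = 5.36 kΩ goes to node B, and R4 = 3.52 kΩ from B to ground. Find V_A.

V_A ≈ 1.09 mV

The second stage (R3 + R4 = 8.880 kΩ) loads node A in parallel with R2.
R2 ‖ (R3+R4) = 6.010 kΩ.
So V_A = 9.60 × 0.1132 = 1.086 mV.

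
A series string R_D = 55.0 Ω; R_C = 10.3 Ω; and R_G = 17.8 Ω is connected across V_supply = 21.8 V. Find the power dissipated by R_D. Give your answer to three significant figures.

P ≈ 3.79 W

ΣR = 83.10 Ω → I = 21.8/83.10 = 0.2623 A.
P = I²R = 0.06882 × 55.0 = 3.785 W.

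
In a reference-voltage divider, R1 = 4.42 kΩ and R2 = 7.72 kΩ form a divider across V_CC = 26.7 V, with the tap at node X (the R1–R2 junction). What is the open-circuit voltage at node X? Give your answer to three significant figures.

V_th ≈ 17.0 V

Open-circuit (no load on X): V_th = V_CC · R2/(R1 + R2) = 26.7 × 7.72/(4.420 + 7.72) = 16.98 V.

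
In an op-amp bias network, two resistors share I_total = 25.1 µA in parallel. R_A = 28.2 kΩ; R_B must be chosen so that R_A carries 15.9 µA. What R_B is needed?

R_B ≈ 48.7 kΩ

The fraction through R_A equals R_B/(R_A+R_B).
With f = 0.6335, R_B = R_A · f/(1−f) = 28.2 × 1.728 = 48.74 kΩ.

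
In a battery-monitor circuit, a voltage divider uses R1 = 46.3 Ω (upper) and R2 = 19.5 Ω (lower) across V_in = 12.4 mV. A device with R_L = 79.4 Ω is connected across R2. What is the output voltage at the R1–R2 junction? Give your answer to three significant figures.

V_out ≈ 3.13 mV

First combine the lower leg with the load: R2 ‖ R_L = 15.66 Ω.
Voltage divider with the loaded lower leg: V_out = 12.4 × 15.66/(46.3 + 15.66) = 12.4 × 0.2527 = 3.133 mV.
(Unloaded it would be 3.67 mV; the load pulls it down.)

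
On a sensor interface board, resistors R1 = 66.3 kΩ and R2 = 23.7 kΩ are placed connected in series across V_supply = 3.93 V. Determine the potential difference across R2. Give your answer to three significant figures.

Series total: ΣR = 66.3 + 23.7 = 90.00 kΩ.
By the voltage-divider rule, V = 3.93 × 23.70/90.00 = 1.035 V.

V ≈ 1.03 V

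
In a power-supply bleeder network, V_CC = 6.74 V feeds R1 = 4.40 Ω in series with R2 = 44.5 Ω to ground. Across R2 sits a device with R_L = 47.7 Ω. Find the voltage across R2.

The load sits in parallel with R2, giving an effective lower resistance R2' = R2·R_L/(R2+R_L) = 23.02 Ω.
Now apply the divider: V_out = 6.74 × 0.8395 = 5.659 V.

V_out ≈ 5.66 V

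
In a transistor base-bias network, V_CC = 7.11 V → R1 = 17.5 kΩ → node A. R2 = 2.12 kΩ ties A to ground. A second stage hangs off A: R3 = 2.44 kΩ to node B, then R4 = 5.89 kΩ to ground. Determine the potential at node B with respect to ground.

Node A sees R2 in parallel with the series input of stage 2, R3 + R4 = 8.330 kΩ.
R2 ‖ (R3+R4) = 1.690 kΩ.
So V_A = 7.11 × 0.08806 = 0.6261 V.
Stage 2 is unloaded, so V_B = V_A · R4/(R3+R4) = 0.6261 × 5.89/8.330 = 0.4427 V.

V_B ≈ 0.443 V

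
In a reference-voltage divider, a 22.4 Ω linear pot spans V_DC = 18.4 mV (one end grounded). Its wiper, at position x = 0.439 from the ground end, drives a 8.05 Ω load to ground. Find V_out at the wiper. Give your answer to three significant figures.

The pot divides into 12.57 Ω above the wiper and 9.834 Ω below.
R_L loads the lower segment: effective lower R = 4.426 Ω.
Loaded-divider output: V_out = 18.4 × 0.2605 = 4.793 mV.
(Unloaded: V_out = x·V_DC = 8.08 mV.)

V_out ≈ 4.79 mV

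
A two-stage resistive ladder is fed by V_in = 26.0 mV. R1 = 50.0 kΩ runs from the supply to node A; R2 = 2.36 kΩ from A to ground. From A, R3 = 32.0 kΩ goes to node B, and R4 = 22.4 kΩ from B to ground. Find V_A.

Node A sees R2 in parallel with the series input of stage 2, R3 + R4 = 54.40 kΩ.
Effective lower resistance at A: R2 ‖ 54.40 = 2.262 kΩ.
So V_A = 26.0 × 0.04328 = 1.125 mV.

V_A ≈ 1.13 mV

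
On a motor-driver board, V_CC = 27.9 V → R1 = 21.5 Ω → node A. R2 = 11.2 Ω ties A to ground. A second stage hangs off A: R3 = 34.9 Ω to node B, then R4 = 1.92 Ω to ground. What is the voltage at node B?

Node A sees R2 in parallel with the series input of stage 2, R3 + R4 = 36.82 Ω.
Effective lower resistance at A: R2 ‖ 36.82 = 8.588 Ω.
So V_A = 27.9 × 0.2854 = 7.963 V.
Stage 2 is unloaded, so V_B = V_A · R4/(R3+R4) = 7.963 × 1.92/36.82 = 0.4153 V.

V_B ≈ 0.415 V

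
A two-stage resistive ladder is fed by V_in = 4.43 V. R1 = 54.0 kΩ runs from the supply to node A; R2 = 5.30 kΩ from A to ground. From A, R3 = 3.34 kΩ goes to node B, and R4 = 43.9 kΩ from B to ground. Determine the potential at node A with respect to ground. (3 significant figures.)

V_A ≈ 0.359 V

Looking into the second stage from A: R3 + R4 = 47.24 kΩ appears in parallel with R2.
R2 ‖ (R3+R4) = 4.765 kΩ.
V_A = 4.43 × 4.765/(54.0 + 4.765) = 0.3592 V.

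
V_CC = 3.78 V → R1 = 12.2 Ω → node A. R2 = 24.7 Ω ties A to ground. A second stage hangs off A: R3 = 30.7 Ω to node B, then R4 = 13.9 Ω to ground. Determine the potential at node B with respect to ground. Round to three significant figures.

Node A sees R2 in parallel with the series input of stage 2, R3 + R4 = 44.60 Ω.
R2 ‖ (R3+R4) = 15.90 Ω.
First divider: V_A = V_CC · 15.90/(12.2 + 15.90) = 2.139 V.
V_B = V_A × 0.3117 = 0.6665 V.

V_B ≈ 0.667 V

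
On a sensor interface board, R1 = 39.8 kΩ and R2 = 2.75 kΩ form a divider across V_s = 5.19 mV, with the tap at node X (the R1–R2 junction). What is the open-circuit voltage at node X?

V_th ≈ 0.335 mV

V_th is the unloaded tap voltage: V_s · R2/(R1+R2) = 5.19 × 0.06463 = 0.3354 mV.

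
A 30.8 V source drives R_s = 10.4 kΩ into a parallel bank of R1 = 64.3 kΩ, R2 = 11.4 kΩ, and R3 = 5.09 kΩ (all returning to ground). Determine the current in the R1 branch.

Parallel bank: R_p = 1/(1/64.3 + 1/11.4 + 1/5.09) = 3.336 kΩ.
V_A by voltage divider: V_A = 30.8 × 3.336/(10.4 + 3.336) = 7.481 V.
Branch current I = V_A/R1 = 7.481/64.3 = 0.1163 mA.

I ≈ 0.116 mA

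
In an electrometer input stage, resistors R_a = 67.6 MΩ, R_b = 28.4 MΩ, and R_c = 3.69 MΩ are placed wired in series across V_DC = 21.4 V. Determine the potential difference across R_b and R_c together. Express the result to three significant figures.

V ≈ 6.89 V

Series total: ΣR = 67.6 + 28.4 + 3.69 = 99.69 MΩ.
R_{R_b..R_c} = 28.4 + 3.69 = 32.09 MΩ.
V = V_DC · R/ΣR = 21.4 × 0.3219 = 6.889 V.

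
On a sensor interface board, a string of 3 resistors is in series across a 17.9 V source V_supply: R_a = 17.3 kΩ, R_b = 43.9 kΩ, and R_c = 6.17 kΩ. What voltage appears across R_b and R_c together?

ΣR = 17.3 + 43.9 + 6.17 = 67.37 kΩ.
R_{R_b..R_c} = 43.9 + 6.17 = 50.07 kΩ.
Voltage divider: V = V_supply · (50.07 / 67.37) = 17.9 × 0.7432 = 13.30 V.

V ≈ 13.3 V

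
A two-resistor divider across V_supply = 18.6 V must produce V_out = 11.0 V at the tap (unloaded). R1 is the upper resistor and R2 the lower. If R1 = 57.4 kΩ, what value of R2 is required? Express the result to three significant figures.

The divider ratio is R2/(R1+R2) = 11.0/18.6 = 0.5914.
R2 = R1 · 0.5914/(1 − 0.5914) = 83.08 kΩ.

R2 ≈ 83.1 kΩ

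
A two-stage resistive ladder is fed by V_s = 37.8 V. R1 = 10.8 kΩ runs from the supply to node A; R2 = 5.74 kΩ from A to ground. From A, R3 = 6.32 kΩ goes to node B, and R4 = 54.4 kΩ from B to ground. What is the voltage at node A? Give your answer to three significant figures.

V_A ≈ 12.4 V

The second stage (R3 + R4 = 60.72 kΩ) loads node A in parallel with R2.
Effective lower resistance at A: R2 ‖ 60.72 = 5.244 kΩ.
First divider: V_A = V_s · 5.244/(10.8 + 5.244) = 12.36 V.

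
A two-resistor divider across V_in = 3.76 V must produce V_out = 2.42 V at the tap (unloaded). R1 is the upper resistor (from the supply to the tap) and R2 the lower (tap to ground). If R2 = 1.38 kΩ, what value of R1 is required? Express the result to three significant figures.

Required fraction k = V_out/V_in = 0.6436.
So R1 = R2 · (V_in/V_out − 1) = 1.38 × (3.76/2.42 − 1) = 1.38 × 0.5537 = 0.7641 kΩ.

R1 ≈ 0.764 kΩ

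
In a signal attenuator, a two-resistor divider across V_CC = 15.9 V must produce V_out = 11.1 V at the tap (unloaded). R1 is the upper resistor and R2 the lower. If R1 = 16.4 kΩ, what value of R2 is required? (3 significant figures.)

R2 ≈ 37.9 kΩ

The divider ratio is R2/(R1+R2) = 11.1/15.9 = 0.6981.
Rearranging, R2 = R1·k/(1−k) = 16.4 × 2.312 = 37.92 kΩ.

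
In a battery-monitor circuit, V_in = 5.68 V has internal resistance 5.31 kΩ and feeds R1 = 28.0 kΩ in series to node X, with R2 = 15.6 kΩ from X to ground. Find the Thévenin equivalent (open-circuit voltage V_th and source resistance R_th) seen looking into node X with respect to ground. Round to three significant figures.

V_th ≈ 1.81 V, R_th ≈ 10.6 kΩ

R1' = 5.31 + 28.0 = 33.31 kΩ (source resistance + R1).
With X open, the divider is unloaded: V_th = 5.68 × 15.6/48.91 = 1.812 V.
Looking into X with the source shorted: R_th = R1'·R2/(R1'+R2) = 33.31 × 15.6/48.91 = 10.62 kΩ.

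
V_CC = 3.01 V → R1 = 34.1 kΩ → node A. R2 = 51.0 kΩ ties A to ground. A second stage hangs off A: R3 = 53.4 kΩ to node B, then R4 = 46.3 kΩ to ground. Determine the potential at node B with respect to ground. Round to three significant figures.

Node A sees R2 in parallel with the series input of stage 2, R3 + R4 = 99.70 kΩ.
R2 ‖ (R3+R4) = 33.74 kΩ.
So V_A = 3.01 × 0.4974 = 1.497 V.
Stage 2 is unloaded, so V_B = V_A · R4/(R3+R4) = 1.497 × 46.3/99.70 = 0.6952 V.

V_B ≈ 0.695 V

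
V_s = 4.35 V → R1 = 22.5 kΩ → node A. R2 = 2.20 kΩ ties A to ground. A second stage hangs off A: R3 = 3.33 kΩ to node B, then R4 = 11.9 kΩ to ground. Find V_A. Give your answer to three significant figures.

Looking into the second stage from A: R3 + R4 = 15.23 kΩ appears in parallel with R2.
Effective lower resistance at A: R2 ‖ 15.23 = 1.922 kΩ.
First divider: V_A = V_s · 1.922/(22.5 + 1.922) = 0.3424 V.

V_A ≈ 0.342 V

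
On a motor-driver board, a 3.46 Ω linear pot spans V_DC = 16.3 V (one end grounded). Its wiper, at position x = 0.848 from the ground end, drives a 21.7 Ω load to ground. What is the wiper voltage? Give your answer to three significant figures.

V_out ≈ 13.5 V

Lower segment x·R_p = 2.934 Ω; upper segment (1−x)·R_p = 0.5259 Ω.
Lower segment in parallel with the load: 2.934 ‖ 21.7 = 2.585 Ω.
Then V_out = V_DC · 2.585/(0.5259 + 2.585) = 13.54 V.
(Unloaded: V_out = x·V_DC = 13.8 V.)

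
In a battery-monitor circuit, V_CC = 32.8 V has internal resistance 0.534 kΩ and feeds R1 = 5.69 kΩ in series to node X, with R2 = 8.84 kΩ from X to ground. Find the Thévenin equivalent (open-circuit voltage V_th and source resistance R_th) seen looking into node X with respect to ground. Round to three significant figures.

R1' = 0.534 + 5.69 = 6.224 kΩ (source resistance + R1).
V_th is the unloaded tap voltage: V_CC · R2/(R1'+R2) = 32.8 × 0.5868 = 19.25 V.
With V_CC suppressed (replaced by a short), R_th = R1' ‖ R2 = (6.224 × 8.84)/(6.224 + 8.84) = 3.652 kΩ.

V_th ≈ 19.2 V, R_th ≈ 3.65 kΩ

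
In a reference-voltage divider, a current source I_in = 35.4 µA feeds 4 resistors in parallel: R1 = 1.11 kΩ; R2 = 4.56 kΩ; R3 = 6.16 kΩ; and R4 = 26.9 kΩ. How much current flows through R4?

I ≈ 0.997 µA

Conductances: ΣG = 1/1.11 + 1/4.56 + 1/6.16 + 1/26.9 = 1.320 (1/kΩ).
Current divider: I(R4) = I_in · G_k/ΣG = 35.4 × (0.03717/1.320) = 35.4 × 0.02817 = 0.9972 µA.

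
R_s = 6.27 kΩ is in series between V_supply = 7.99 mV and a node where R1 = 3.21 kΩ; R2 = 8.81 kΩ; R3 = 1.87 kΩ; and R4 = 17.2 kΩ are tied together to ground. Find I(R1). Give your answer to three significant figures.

I ≈ 0.337 µA

Equivalent of the parallel group: R_p = 0.9824 kΩ.
Node voltage V_A = V_supply · R_p/(R_s + R_p) = 7.99 × 0.1355 = 1.082 mV.
I(R1) = V_A / R1 = 1.082/3.21 = 0.3372 µA.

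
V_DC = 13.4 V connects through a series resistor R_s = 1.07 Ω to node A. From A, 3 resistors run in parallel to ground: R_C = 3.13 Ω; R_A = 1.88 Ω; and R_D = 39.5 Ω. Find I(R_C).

I ≈ 2.21 A

Parallel bank: R_p = 1/(1/3.13 + 1/1.88 + 1/39.5) = 1.141 Ω.
V_A = 13.4 × 1.141/2.211 = 6.914 V.
Branch current I = V_A/R_C = 6.914/3.13 = 2.209 A.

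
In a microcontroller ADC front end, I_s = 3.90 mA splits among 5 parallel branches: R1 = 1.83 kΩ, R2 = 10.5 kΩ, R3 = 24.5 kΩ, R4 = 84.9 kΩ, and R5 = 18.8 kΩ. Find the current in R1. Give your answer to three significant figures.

I ≈ 2.85 mA

Conductances: ΣG = 1/1.83 + 1/10.5 + 1/24.5 + 1/84.9 + 1/18.8 = 0.7475 (1/kΩ).
By the current-divider rule, I = I_s · G_k/ΣG = 3.90 × 0.7311 = 2.851 mA.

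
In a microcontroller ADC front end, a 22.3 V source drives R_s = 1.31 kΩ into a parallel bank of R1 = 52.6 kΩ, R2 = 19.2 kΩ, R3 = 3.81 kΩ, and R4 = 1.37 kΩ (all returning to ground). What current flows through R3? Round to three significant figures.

Parallel bank: R_p = 1/(1/52.6 + 1/19.2 + 1/3.81 + 1/1.37) = 0.9403 kΩ.
Node voltage V_A = V_s · R_p/(R_s + R_p) = 22.3 × 0.4179 = 9.318 V.
I(R3) = V_A / R3 = 9.318/3.81 = 2.446 mA.
(Equivalently: I_total = 9.910 mA, then current-divider fraction G_k/ΣG = 0.2468.)

I ≈ 2.45 mA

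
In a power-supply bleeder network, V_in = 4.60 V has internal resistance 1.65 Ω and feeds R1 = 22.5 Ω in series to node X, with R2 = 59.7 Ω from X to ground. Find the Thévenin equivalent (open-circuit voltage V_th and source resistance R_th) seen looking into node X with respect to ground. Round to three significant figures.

R1' = 1.65 + 22.5 = 24.15 Ω (source resistance + R1).
Open-circuit (no load on X): V_th = V_in · R2/(R1' + R2) = 4.60 × 59.7/(24.15 + 59.7) = 3.275 V.
Looking into X with the source shorted: R_th = R1'·R2/(R1'+R2) = 24.15 × 59.7/83.85 = 17.19 Ω.

V_th ≈ 3.28 V, R_th ≈ 17.2 Ω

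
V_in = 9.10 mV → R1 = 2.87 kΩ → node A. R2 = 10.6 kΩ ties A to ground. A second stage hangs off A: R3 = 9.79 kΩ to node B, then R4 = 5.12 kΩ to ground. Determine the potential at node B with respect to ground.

Node A sees R2 in parallel with the series input of stage 2, R3 + R4 = 14.91 kΩ.
R2 ‖ (R3+R4) = 6.195 kΩ.
First divider: V_A = V_in · 6.195/(2.87 + 6.195) = 6.219 mV.
V_B = V_A × 0.3434 = 2.136 mV.

V_B ≈ 2.14 mV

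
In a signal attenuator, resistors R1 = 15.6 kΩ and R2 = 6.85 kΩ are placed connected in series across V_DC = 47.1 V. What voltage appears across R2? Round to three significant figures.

ΣR = 15.6 + 6.85 = 22.45 kΩ.
Voltage divider: V = V_DC · (6.850 / 22.45) = 47.1 × 0.3051 = 14.37 V.

V ≈ 14.4 V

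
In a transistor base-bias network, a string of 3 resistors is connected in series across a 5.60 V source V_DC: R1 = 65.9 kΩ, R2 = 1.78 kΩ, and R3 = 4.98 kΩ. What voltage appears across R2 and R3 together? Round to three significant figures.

V ≈ 0.521 V

Series total: ΣR = 65.9 + 1.78 + 4.98 = 72.66 kΩ.
R_{R2..R3} = 1.78 + 4.98 = 6.760 kΩ.
V = V_DC · R/ΣR = 5.60 × 0.09304 = 0.5210 V.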